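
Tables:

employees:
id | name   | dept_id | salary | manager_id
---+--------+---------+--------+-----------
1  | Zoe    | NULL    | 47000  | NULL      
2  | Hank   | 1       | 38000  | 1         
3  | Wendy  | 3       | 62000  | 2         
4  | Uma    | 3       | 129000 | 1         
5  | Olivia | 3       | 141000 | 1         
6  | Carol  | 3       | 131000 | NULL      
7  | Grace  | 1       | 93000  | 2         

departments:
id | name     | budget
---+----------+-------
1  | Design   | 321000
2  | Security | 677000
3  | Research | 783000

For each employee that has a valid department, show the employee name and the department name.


INNER JOIN keeps only employees rows whose dept_id matches an id in departments. Walk through each employee:
  - employee 1 (Zoe): dept_id=NULL, no match -> dropped
  - employee 2 (Hank): dept_id=1 -> matches Design
  - employee 3 (Wendy): dept_id=3 -> matches Research
  - employee 4 (Uma): dept_id=3 -> matches Research
  - employee 5 (Olivia): dept_id=3 -> matches Research
  - employee 6 (Carol): dept_id=3 -> matches Research
  - employee 7 (Grace): dept_id=1 -> matches Design
So 1 of 7 rows is dropped.

SQL:
SELECT a.name, b.name AS department
FROM employees a
INNER JOIN departments b ON a.dept_id = b.id

Result:
name   | department
-------+-----------
Hank   | Design    
Wendy  | Research  
Uma    | Research  
Olivia | Research  
Carol  | Research  
Grace  | Design    


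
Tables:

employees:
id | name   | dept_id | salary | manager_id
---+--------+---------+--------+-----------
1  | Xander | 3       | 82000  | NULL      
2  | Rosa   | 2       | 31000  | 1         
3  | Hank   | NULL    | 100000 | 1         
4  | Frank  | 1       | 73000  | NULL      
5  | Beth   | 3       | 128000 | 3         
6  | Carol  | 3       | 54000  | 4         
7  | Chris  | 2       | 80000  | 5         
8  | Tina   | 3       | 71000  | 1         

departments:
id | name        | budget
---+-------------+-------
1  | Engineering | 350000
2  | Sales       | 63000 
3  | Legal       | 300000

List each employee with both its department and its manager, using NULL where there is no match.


Two LEFT JOINs from the same base table employees: one to departments via dept_id, one to employees itself via manager_id. Both are LEFT so every employee is preserved.
Match against departments:
  - employee 1 (Xander): dept_id=3 -> matches Legal
  - employee 2 (Rosa): dept_id=2 -> matches Sales
  - employee 3 (Hank): dept_id=NULL, no match -> kept with NULL
  - employee 4 (Frank): dept_id=1 -> matches Engineering
  - employee 5 (Beth): dept_id=3 -> matches Legal
  - employee 6 (Carol): dept_id=3 -> matches Legal
  - employee 7 (Chris): dept_id=2 -> matches Sales
  - employee 8 (Tina): dept_id=3 -> matches Legal
Match against employees (self):
  - employee 1 (Xander): manager_id=NULL -> NULL
  - employee 2 (Rosa): manager_id=1 -> Xander
  - employee 3 (Hank): manager_id=1 -> Xander
  - employee 4 (Frank): manager_id=NULL -> NULL
  - employee 5 (Beth): manager_id=3 -> Hank
  - employee 6 (Carol): manager_id=4 -> Frank
  - employee 7 (Chris): manager_id=5 -> Beth
  - employee 8 (Tina): manager_id=1 -> Xander

SQL:
SELECT a.name, b.name AS department, c.name AS manager
FROM employees a
LEFT JOIN departments b ON a.dept_id = b.id
LEFT JOIN employees c ON a.manager_id = c.id

Result:
name   | department  | manager
-------+-------------+--------
Xander | Legal       | NULL   
Rosa   | Sales       | Xander 
Hank   | NULL        | Xander 
Frank  | Engineering | NULL   
Beth   | Legal       | Hank   
Carol  | Legal       | Frank  
Chris  | Sales       | Beth   
Tina   | Legal       | Xander 


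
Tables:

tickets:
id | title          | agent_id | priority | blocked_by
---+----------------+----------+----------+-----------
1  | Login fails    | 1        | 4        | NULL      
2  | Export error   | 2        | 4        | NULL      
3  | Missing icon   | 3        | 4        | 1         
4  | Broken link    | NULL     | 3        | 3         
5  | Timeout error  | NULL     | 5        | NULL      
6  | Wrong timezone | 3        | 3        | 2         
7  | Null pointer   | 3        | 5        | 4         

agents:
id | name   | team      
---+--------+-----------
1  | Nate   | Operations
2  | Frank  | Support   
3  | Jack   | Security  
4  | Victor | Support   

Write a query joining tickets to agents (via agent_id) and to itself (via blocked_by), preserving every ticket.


Two LEFT JOINs from the same base table tickets: one to agents via agent_id, one to tickets itself via blocked_by. Both are LEFT so every ticket is preserved.
Match against agents:
  - ticket 1 (Login fails): agent_id=1 -> matches Nate
  - ticket 2 (Export error): agent_id=2 -> matches Frank
  - ticket 3 (Missing icon): agent_id=3 -> matches Jack
  - ticket 4 (Broken link): agent_id=NULL, no match -> kept with NULL
  - ticket 5 (Timeout error): agent_id=NULL, no match -> kept with NULL
  - ticket 6 (Wrong timezone): agent_id=3 -> matches Jack
  - ticket 7 (Null pointer): agent_id=3 -> matches Jack
Match against tickets (self):
  - ticket 1 (Login fails): blocked_by=NULL -> NULL
  - ticket 2 (Export error): blocked_by=NULL -> NULL
  - ticket 3 (Missing icon): blocked_by=1 -> Login fails
  - ticket 4 (Broken link): blocked_by=3 -> Missing icon
  - ticket 5 (Timeout error): blocked_by=NULL -> NULL
  - ticket 6 (Wrong timezone): blocked_by=2 -> Export error
  - ticket 7 (Null pointer): blocked_by=4 -> Broken link

SQL:
SELECT a.title, b.name AS agent, c.title AS blocked_by
FROM tickets a
LEFT JOIN agents b ON a.agent_id = b.id
LEFT JOIN tickets c ON a.blocked_by = c.id

Result:
title          | agent | blocked_by  
---------------+-------+-------------
Login fails    | Nate  | NULL        
Export error   | Frank | NULL        
Missing icon   | Jack  | Login fails 
Broken link    | NULL  | Missing icon
Timeout error  | NULL  | NULL        
Wrong timezone | Jack  | Export error
Null pointer   | Jack  | Broken link 


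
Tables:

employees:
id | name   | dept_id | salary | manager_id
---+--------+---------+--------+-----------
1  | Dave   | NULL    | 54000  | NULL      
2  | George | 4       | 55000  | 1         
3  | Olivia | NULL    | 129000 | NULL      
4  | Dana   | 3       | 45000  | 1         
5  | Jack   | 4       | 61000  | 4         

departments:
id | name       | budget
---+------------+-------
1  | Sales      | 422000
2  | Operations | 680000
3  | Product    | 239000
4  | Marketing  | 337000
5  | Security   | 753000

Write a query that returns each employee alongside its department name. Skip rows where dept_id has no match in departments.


INNER JOIN keeps only employees rows whose dept_id matches an id in departments. Walk through each employee:
  - employee 1 (Dave): dept_id=NULL, no match -> dropped
  - employee 2 (George): dept_id=4 -> matches Marketing
  - employee 3 (Olivia): dept_id=NULL, no match -> dropped
  - employee 4 (Dana): dept_id=3 -> matches Product
  - employee 5 (Jack): dept_id=4 -> matches Marketing
So 2 of 5 rows are dropped.

SQL:
SELECT a.name, b.name AS department
FROM employees a
INNER JOIN departments b ON a.dept_id = b.id

Result:
name   | department
-------+-----------
George | Marketing 
Dana   | Product   
Jack   | Marketing 


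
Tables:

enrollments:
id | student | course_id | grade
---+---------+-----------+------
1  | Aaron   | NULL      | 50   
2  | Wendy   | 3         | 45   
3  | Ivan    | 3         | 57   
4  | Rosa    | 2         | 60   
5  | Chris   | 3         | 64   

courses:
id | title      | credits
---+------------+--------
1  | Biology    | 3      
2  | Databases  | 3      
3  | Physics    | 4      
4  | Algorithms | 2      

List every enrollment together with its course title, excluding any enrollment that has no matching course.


INNER JOIN keeps only enrollments rows whose course_id matches an id in courses. Walk through each enrollment:
  - enrollment 1 (Aaron): course_id=NULL, no match -> dropped
  - enrollment 2 (Wendy): course_id=3 -> matches Physics
  - enrollment 3 (Ivan): course_id=3 -> matches Physics
  - enrollment 4 (Rosa): course_id=2 -> matches Databases
  - enrollment 5 (Chris): course_id=3 -> matches Physics
So 1 of 5 rows is dropped.

SQL:
SELECT a.student, b.title AS course
FROM enrollments a
INNER JOIN courses b ON a.course_id = b.id

Result:
student | course   
--------+----------
Wendy   | Physics  
Ivan    | Physics  
Rosa    | Databases
Chris   | Physics  


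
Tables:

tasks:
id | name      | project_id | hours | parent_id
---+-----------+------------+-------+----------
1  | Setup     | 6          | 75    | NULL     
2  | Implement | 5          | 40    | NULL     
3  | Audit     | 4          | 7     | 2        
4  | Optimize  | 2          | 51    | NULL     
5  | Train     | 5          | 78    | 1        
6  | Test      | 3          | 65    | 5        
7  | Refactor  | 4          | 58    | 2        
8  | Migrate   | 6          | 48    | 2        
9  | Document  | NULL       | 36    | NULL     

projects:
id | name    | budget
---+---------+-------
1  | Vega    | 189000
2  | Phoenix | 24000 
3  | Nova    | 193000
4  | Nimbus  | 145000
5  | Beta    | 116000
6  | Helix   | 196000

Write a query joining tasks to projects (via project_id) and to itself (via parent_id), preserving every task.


Two LEFT JOINs from the same base table tasks: one to projects via project_id, one to tasks itself via parent_id. Both are LEFT so every task is preserved.
Match against projects:
  - task 1 (Setup): project_id=6 -> matches Helix
  - task 2 (Implement): project_id=5 -> matches Beta
  - task 3 (Audit): project_id=4 -> matches Nimbus
  - task 4 (Optimize): project_id=2 -> matches Phoenix
  - task 5 (Train): project_id=5 -> matches Beta
  - task 6 (Test): project_id=3 -> matches Nova
  - task 7 (Refactor): project_id=4 -> matches Nimbus
  - task 8 (Migrate): project_id=6 -> matches Helix
  - task 9 (Document): project_id=NULL, no match -> kept with NULL
Match against tasks (self):
  - task 1 (Setup): parent_id=NULL -> NULL
  - task 2 (Implement): parent_id=NULL -> NULL
  - task 3 (Audit): parent_id=2 -> Implement
  - task 4 (Optimize): parent_id=NULL -> NULL
  - task 5 (Train): parent_id=1 -> Setup
  - task 6 (Test): parent_id=5 -> Train
  - task 7 (Refactor): parent_id=2 -> Implement
  - task 8 (Migrate): parent_id=2 -> Implement
  - task 9 (Document): parent_id=NULL -> NULL

SQL:
SELECT a.name, b.name AS project, c.name AS parent
FROM tasks a
LEFT JOIN projects b ON a.project_id = b.id
LEFT JOIN tasks c ON a.parent_id = c.id

Result:
name      | project | parent   
----------+---------+----------
Setup     | Helix   | NULL     
Implement | Beta    | NULL     
Audit     | Nimbus  | Implement
Optimize  | Phoenix | NULL     
Train     | Beta    | Setup    
Test      | Nova    | Train    
Refactor  | Nimbus  | Implement
Migrate   | Helix   | Implement
Document  | NULL    | NULL     


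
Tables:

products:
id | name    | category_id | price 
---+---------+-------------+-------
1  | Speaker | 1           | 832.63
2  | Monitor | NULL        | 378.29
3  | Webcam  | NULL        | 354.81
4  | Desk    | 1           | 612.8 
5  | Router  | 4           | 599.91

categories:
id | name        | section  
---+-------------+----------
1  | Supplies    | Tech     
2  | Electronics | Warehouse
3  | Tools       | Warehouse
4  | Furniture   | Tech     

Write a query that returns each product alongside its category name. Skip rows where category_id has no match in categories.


INNER JOIN keeps only products rows whose category_id matches an id in categories. Walk through each product:
  - product 1 (Speaker): category_id=1 -> matches Supplies
  - product 2 (Monitor): category_id=NULL, no match -> dropped
  - product 3 (Webcam): category_id=NULL, no match -> dropped
  - product 4 (Desk): category_id=1 -> matches Supplies
  - product 5 (Router): category_id=4 -> matches Furniture
So 2 of 5 rows are dropped.

SQL:
SELECT a.name, b.name AS category
FROM products a
INNER JOIN categories b ON a.category_id = b.id

Result:
name    | category 
--------+----------
Speaker | Supplies 
Desk    | Supplies 
Router  | Furniture


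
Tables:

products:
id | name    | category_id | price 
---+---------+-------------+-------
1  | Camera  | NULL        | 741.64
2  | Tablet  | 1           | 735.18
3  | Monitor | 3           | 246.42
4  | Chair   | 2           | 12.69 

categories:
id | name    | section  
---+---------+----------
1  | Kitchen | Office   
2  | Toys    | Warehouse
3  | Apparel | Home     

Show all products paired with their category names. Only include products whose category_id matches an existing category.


INNER JOIN keeps only products rows whose category_id matches an id in categories. Walk through each product:
  - product 1 (Camera): category_id=NULL, no match -> dropped
  - product 2 (Tablet): category_id=1 -> matches Kitchen
  - product 3 (Monitor): category_id=3 -> matches Apparel
  - product 4 (Chair): category_id=2 -> matches Toys
So 1 of 4 rows is dropped.

SQL:
SELECT a.name, b.name AS category
FROM products a
INNER JOIN categories b ON a.category_id = b.id

Result:
name    | category
--------+---------
Tablet  | Kitchen 
Monitor | Apparel 
Chair   | Toys    


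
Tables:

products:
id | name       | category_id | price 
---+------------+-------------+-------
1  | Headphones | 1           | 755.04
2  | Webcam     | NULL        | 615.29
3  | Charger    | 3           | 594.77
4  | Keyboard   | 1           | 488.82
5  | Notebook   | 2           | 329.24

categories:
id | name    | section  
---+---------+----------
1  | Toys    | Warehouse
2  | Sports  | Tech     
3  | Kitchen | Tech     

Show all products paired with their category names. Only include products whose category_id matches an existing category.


INNER JOIN keeps only products rows whose category_id matches an id in categories. Walk through each product:
  - product 1 (Headphones): category_id=1 -> matches Toys
  - product 2 (Webcam): category_id=NULL, no match -> dropped
  - product 3 (Charger): category_id=3 -> matches Kitchen
  - product 4 (Keyboard): category_id=1 -> matches Toys
  - product 5 (Notebook): category_id=2 -> matches Sports
So 1 of 5 rows is dropped.

SQL:
SELECT a.name, b.name AS category
FROM products a
INNER JOIN categories b ON a.category_id = b.id

Result:
name       | category
-----------+---------
Headphones | Toys    
Charger    | Kitchen 
Keyboard   | Toys    
Notebook   | Sports  


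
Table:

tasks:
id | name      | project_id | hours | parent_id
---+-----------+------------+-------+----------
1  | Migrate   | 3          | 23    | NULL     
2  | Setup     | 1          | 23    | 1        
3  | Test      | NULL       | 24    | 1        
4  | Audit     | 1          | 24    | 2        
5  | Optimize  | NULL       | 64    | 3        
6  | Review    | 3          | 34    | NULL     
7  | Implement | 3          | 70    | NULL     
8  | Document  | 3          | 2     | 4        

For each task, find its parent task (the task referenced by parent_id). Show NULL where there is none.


This is a self-join: tasks is joined to a second copy of itself, matching each row's parent_id to another row's id. Use LEFT JOIN so rows with parent_id=NULL are kept.
  - task 1 (Migrate): parent_id=NULL -> NULL
  - task 2 (Setup): parent_id=1 -> Migrate
  - task 3 (Test): parent_id=1 -> Migrate
  - task 4 (Audit): parent_id=2 -> Setup
  - task 5 (Optimize): parent_id=3 -> Test
  - task 6 (Review): parent_id=NULL -> NULL
  - task 7 (Implement): parent_id=NULL -> NULL
  - task 8 (Document): parent_id=4 -> Audit

SQL:
SELECT a.name AS item, b.name AS parent
FROM tasks a
LEFT JOIN tasks b ON a.parent_id = b.id

Result:
item      | parent 
----------+--------
Migrate   | NULL   
Setup     | Migrate
Test      | Migrate
Audit     | Setup  
Optimize  | Test   
Review    | NULL   
Implement | NULL   
Document  | Audit  


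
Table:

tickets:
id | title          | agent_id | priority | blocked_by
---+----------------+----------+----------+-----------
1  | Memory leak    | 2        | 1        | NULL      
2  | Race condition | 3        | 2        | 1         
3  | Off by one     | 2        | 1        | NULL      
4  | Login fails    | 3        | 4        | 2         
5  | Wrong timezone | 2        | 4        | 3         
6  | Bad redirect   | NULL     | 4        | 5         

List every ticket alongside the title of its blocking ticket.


This is a self-join: tickets is joined to a second copy of itself, matching each row's blocked_by to another row's id. Use LEFT JOIN so rows with blocked_by=NULL are kept.
  - ticket 1 (Memory leak): blocked_by=NULL -> NULL
  - ticket 2 (Race condition): blocked_by=1 -> Memory leak
  - ticket 3 (Off by one): blocked_by=NULL -> NULL
  - ticket 4 (Login fails): blocked_by=2 -> Race condition
  - ticket 5 (Wrong timezone): blocked_by=3 -> Off by one
  - ticket 6 (Bad redirect): blocked_by=5 -> Wrong timezone

SQL:
SELECT a.title AS item, b.title AS blocked_by
FROM tickets a
LEFT JOIN tickets b ON a.blocked_by = b.id

Result:
item           | blocked_by    
---------------+---------------
Memory leak    | NULL          
Race condition | Memory leak   
Off by one     | NULL          
Login fails    | Race condition
Wrong timezone | Off by one    
Bad redirect   | Wrong timezone


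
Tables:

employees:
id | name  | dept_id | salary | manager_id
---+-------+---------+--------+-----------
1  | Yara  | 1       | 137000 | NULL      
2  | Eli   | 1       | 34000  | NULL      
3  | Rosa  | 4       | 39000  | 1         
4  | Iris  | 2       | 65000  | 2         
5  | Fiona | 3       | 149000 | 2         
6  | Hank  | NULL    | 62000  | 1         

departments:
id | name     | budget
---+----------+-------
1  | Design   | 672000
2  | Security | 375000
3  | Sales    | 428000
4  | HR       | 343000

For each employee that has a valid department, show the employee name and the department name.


INNER JOIN keeps only employees rows whose dept_id matches an id in departments. Walk through each employee:
  - employee 1 (Yara): dept_id=1 -> matches Design
  - employee 2 (Eli): dept_id=1 -> matches Design
  - employee 3 (Rosa): dept_id=4 -> matches HR
  - employee 4 (Iris): dept_id=2 -> matches Security
  - employee 5 (Fiona): dept_id=3 -> matches Sales
  - employee 6 (Hank): dept_id=NULL, no match -> dropped
So 1 of 6 rows is dropped.

SQL:
SELECT a.name, b.name AS department
FROM employees a
INNER JOIN departments b ON a.dept_id = b.id

Result:
name  | department
------+-----------
Yara  | Design    
Eli   | Design    
Rosa  | HR        
Iris  | Security  
Fiona | Sales     


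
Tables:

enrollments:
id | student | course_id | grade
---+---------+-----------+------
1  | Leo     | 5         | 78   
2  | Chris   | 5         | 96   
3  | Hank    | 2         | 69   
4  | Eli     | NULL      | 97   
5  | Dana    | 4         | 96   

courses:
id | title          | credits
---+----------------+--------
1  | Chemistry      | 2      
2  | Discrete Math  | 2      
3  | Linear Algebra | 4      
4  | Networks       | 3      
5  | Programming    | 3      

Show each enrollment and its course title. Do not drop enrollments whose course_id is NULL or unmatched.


LEFT JOIN keeps every row from enrollments (the left table); where course_id has no match in courses, the course columns become NULL. Walk through each enrollment:
  - enrollment 1 (Leo): course_id=5 -> matches Programming
  - enrollment 2 (Chris): course_id=5 -> matches Programming
  - enrollment 3 (Hank): course_id=2 -> matches Discrete Math
  - enrollment 4 (Eli): course_id=NULL, no match -> kept with NULL
  - enrollment 5 (Dana): course_id=4 -> matches Networks
All 5 rows appear; 1 has NULL course.

SQL:
SELECT a.student, b.title AS course
FROM enrollments a
LEFT JOIN courses b ON a.course_id = b.id

Result:
student | course       
--------+--------------
Leo     | Programming  
Chris   | Programming  
Hank    | Discrete Math
Eli     | NULL         
Dana    | Networks     


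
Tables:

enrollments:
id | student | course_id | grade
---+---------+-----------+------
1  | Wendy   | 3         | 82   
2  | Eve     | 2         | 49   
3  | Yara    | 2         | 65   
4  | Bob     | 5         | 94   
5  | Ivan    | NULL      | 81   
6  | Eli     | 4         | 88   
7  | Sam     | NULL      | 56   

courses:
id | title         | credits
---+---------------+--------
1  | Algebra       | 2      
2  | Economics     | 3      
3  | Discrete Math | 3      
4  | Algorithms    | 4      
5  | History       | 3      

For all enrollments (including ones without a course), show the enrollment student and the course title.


LEFT JOIN keeps every row from enrollments (the left table); where course_id has no match in courses, the course columns become NULL. Walk through each enrollment:
  - enrollment 1 (Wendy): course_id=3 -> matches Discrete Math
  - enrollment 2 (Eve): course_id=2 -> matches Economics
  - enrollment 3 (Yara): course_id=2 -> matches Economics
  - enrollment 4 (Bob): course_id=5 -> matches History
  - enrollment 5 (Ivan): course_id=NULL, no match -> kept with NULL
  - enrollment 6 (Eli): course_id=4 -> matches Algorithms
  - enrollment 7 (Sam): course_id=NULL, no match -> kept with NULL
All 7 rows appear; 2 have NULL course.

SQL:
SELECT a.student, b.title AS course
FROM enrollments a
LEFT JOIN courses b ON a.course_id = b.id

Result:
student | course       
--------+--------------
Wendy   | Discrete Math
Eve     | Economics    
Yara    | Economics    
Bob     | History      
Ivan    | NULL         
Eli     | Algorithms   
Sam     | NULL         


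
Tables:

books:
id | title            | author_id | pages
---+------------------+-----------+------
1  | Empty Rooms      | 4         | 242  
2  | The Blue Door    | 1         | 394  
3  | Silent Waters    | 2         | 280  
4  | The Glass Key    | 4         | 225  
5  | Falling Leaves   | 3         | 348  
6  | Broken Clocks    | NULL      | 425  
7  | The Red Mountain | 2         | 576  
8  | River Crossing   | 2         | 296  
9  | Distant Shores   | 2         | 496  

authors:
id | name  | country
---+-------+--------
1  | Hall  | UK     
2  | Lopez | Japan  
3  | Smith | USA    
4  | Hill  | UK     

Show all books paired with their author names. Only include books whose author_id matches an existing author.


INNER JOIN keeps only books rows whose author_id matches an id in authors. Walk through each book:
  - book 1 (Empty Rooms): author_id=4 -> matches Hill
  - book 2 (The Blue Door): author_id=1 -> matches Hall
  - book 3 (Silent Waters): author_id=2 -> matches Lopez
  - book 4 (The Glass Key): author_id=4 -> matches Hill
  - book 5 (Falling Leaves): author_id=3 -> matches Smith
  - book 6 (Broken Clocks): author_id=NULL, no match -> dropped
  - book 7 (The Red Mountain): author_id=2 -> matches Lopez
  - book 8 (River Crossing): author_id=2 -> matches Lopez
  - book 9 (Distant Shores): author_id=2 -> matches Lopez
So 1 of 9 rows is dropped.

SQL:
SELECT a.title, b.name AS author
FROM books a
INNER JOIN authors b ON a.author_id = b.id

Result:
title            | author
-----------------+-------
Empty Rooms      | Hill  
The Blue Door    | Hall  
Silent Waters    | Lopez 
The Glass Key    | Hill  
Falling Leaves   | Smith 
The Red Mountain | Lopez 
River Crossing   | Lopez 
Distant Shores   | Lopez 


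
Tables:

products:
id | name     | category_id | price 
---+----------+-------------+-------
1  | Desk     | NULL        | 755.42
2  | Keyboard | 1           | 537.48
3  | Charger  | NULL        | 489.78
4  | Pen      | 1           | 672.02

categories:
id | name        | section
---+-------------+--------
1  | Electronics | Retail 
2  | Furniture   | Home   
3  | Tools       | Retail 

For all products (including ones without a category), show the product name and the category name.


LEFT JOIN keeps every row from products (the left table); where category_id has no match in categories, the category columns become NULL. Walk through each product:
  - product 1 (Desk): category_id=NULL, no match -> kept with NULL
  - product 2 (Keyboard): category_id=1 -> matches Electronics
  - product 3 (Charger): category_id=NULL, no match -> kept with NULL
  - product 4 (Pen): category_id=1 -> matches Electronics
All 4 rows appear; 2 have NULL category.

SQL:
SELECT a.name, b.name AS category
FROM products a
LEFT JOIN categories b ON a.category_id = b.id

Result:
name     | category   
---------+------------
Desk     | NULL       
Keyboard | Electronics
Charger  | NULL       
Pen      | Electronics


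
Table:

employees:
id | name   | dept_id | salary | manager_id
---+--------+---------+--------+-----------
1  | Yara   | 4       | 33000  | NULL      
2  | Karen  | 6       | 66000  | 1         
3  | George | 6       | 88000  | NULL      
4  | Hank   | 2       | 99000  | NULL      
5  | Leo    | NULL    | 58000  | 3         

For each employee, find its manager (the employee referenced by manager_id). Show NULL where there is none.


This is a self-join: employees is joined to a second copy of itself, matching each row's manager_id to another row's id. Use LEFT JOIN so rows with manager_id=NULL are kept.
  - employee 1 (Yara): manager_id=NULL -> NULL
  - employee 2 (Karen): manager_id=1 -> Yara
  - employee 3 (George): manager_id=NULL -> NULL
  - employee 4 (Hank): manager_id=NULL -> NULL
  - employee 5 (Leo): manager_id=3 -> George

SQL:
SELECT a.name AS item, b.name AS manager
FROM employees a
LEFT JOIN employees b ON a.manager_id = b.id

Result:
item   | manager
-------+--------
Yara   | NULL   
Karen  | Yara   
George | NULL   
Hank   | NULL   
Leo    | George 


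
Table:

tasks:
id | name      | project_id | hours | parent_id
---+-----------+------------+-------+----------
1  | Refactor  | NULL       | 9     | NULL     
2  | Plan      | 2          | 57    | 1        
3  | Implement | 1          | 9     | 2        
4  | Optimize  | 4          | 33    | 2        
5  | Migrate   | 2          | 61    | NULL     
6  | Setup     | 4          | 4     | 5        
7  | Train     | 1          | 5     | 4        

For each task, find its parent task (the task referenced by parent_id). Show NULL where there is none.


This is a self-join: tasks is joined to a second copy of itself, matching each row's parent_id to another row's id. Use LEFT JOIN so rows with parent_id=NULL are kept.
  - task 1 (Refactor): parent_id=NULL -> NULL
  - task 2 (Plan): parent_id=1 -> Refactor
  - task 3 (Implement): parent_id=2 -> Plan
  - task 4 (Optimize): parent_id=2 -> Plan
  - task 5 (Migrate): parent_id=NULL -> NULL
  - task 6 (Setup): parent_id=5 -> Migrate
  - task 7 (Train): parent_id=4 -> Optimize

SQL:
SELECT a.name AS item, b.name AS parent
FROM tasks a
LEFT JOIN tasks b ON a.parent_id = b.id

Result:
item      | parent  
----------+---------
Refactor  | NULL    
Plan      | Refactor
Implement | Plan    
Optimize  | Plan    
Migrate   | NULL    
Setup     | Migrate 
Train     | Optimize


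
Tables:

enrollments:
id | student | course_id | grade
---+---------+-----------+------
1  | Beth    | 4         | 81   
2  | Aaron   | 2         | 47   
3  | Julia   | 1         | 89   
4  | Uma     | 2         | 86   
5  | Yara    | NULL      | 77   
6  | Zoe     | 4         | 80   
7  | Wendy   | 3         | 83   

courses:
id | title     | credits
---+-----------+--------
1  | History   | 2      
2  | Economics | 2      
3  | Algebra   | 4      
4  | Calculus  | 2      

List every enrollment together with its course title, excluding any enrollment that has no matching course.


INNER JOIN keeps only enrollments rows whose course_id matches an id in courses. Walk through each enrollment:
  - enrollment 1 (Beth): course_id=4 -> matches Calculus
  - enrollment 2 (Aaron): course_id=2 -> matches Economics
  - enrollment 3 (Julia): course_id=1 -> matches History
  - enrollment 4 (Uma): course_id=2 -> matches Economics
  - enrollment 5 (Yara): course_id=NULL, no match -> dropped
  - enrollment 6 (Zoe): course_id=4 -> matches Calculus
  - enrollment 7 (Wendy): course_id=3 -> matches Algebra
So 1 of 7 rows is dropped.

SQL:
SELECT a.student, b.title AS course
FROM enrollments a
INNER JOIN courses b ON a.course_id = b.id

Result:
student | course   
--------+----------
Beth    | Calculus 
Aaron   | Economics
Julia   | History  
Uma     | Economics
Zoe     | Calculus 
Wendy   | Algebra  


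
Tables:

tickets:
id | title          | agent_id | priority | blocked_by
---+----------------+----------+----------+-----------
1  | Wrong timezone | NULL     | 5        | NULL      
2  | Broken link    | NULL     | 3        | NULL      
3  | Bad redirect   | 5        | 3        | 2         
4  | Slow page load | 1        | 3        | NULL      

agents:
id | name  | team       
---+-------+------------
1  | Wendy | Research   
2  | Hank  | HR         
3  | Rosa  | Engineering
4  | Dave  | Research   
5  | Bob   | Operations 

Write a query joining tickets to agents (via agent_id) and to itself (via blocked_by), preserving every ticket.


Two LEFT JOINs from the same base table tickets: one to agents via agent_id, one to tickets itself via blocked_by. Both are LEFT so every ticket is preserved.
Match against agents:
  - ticket 1 (Wrong timezone): agent_id=NULL, no match -> kept with NULL
  - ticket 2 (Broken link): agent_id=NULL, no match -> kept with NULL
  - ticket 3 (Bad redirect): agent_id=5 -> matches Bob
  - ticket 4 (Slow page load): agent_id=1 -> matches Wendy
Match against tickets (self):
  - ticket 1 (Wrong timezone): blocked_by=NULL -> NULL
  - ticket 2 (Broken link): blocked_by=NULL -> NULL
  - ticket 3 (Bad redirect): blocked_by=2 -> Broken link
  - ticket 4 (Slow page load): blocked_by=NULL -> NULL

SQL:
SELECT a.title, b.name AS agent, c.title AS blocked_by
FROM tickets a
LEFT JOIN agents b ON a.agent_id = b.id
LEFT JOIN tickets c ON a.blocked_by = c.id

Result:
title          | agent | blocked_by 
---------------+-------+------------
Wrong timezone | NULL  | NULL       
Broken link    | NULL  | NULL       
Bad redirect   | Bob   | Broken link
Slow page load | Wendy | NULL       


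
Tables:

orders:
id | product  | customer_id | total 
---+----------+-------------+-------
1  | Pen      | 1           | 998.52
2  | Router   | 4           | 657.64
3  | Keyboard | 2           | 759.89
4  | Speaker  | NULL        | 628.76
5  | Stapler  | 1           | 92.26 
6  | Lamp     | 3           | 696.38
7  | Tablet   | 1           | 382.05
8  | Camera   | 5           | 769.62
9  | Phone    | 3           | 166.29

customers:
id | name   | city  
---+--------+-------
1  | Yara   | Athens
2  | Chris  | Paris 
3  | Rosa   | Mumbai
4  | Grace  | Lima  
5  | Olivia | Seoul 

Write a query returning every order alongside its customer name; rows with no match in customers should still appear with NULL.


LEFT JOIN keeps every row from orders (the left table); where customer_id has no match in customers, the customer columns become NULL. Walk through each order:
  - order 1 (Pen): customer_id=1 -> matches Yara
  - order 2 (Router): customer_id=4 -> matches Grace
  - order 3 (Keyboard): customer_id=2 -> matches Chris
  - order 4 (Speaker): customer_id=NULL, no match -> kept with NULL
  - order 5 (Stapler): customer_id=1 -> matches Yara
  - order 6 (Lamp): customer_id=3 -> matches Rosa
  - order 7 (Tablet): customer_id=1 -> matches Yara
  - order 8 (Camera): customer_id=5 -> matches Olivia
  - order 9 (Phone): customer_id=3 -> matches Rosa
All 9 rows appear; 1 has NULL customer.

SQL:
SELECT a.product, b.name AS customer
FROM orders a
LEFT JOIN customers b ON a.customer_id = b.id

Result:
product  | customer
---------+---------
Pen      | Yara    
Router   | Grace   
Keyboard | Chris   
Speaker  | NULL    
Stapler  | Yara    
Lamp     | Rosa    
Tablet   | Yara    
Camera   | Olivia  
Phone    | Rosa    


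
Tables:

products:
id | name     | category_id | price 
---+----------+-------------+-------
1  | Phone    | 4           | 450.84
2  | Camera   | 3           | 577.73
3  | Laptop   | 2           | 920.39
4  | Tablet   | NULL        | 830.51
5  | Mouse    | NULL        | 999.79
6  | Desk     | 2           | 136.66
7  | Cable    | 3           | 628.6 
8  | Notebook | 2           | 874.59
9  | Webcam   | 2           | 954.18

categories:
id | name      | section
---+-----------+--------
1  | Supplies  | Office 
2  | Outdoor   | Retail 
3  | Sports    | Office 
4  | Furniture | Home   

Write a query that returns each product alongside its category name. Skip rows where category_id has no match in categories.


INNER JOIN keeps only products rows whose category_id matches an id in categories. Walk through each product:
  - product 1 (Phone): category_id=4 -> matches Furniture
  - product 2 (Camera): category_id=3 -> matches Sports
  - product 3 (Laptop): category_id=2 -> matches Outdoor
  - product 4 (Tablet): category_id=NULL, no match -> dropped
  - product 5 (Mouse): category_id=NULL, no match -> dropped
  - product 6 (Desk): category_id=2 -> matches Outdoor
  - product 7 (Cable): category_id=3 -> matches Sports
  - product 8 (Notebook): category_id=2 -> matches Outdoor
  - product 9 (Webcam): category_id=2 -> matches Outdoor
So 2 of 9 rows are dropped.

SQL:
SELECT a.name, b.name AS category
FROM products a
INNER JOIN categories b ON a.category_id = b.id

Result:
name     | category 
---------+----------
Phone    | Furniture
Camera   | Sports   
Laptop   | Outdoor  
Desk     | Outdoor  
Cable    | Sports   
Notebook | Outdoor  
Webcam   | Outdoor  


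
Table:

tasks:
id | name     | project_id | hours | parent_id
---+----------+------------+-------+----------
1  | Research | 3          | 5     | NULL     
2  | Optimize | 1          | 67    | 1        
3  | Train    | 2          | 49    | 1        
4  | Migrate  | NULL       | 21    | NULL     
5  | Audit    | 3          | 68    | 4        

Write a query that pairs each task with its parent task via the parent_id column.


This is a self-join: tasks is joined to a second copy of itself, matching each row's parent_id to another row's id. Use LEFT JOIN so rows with parent_id=NULL are kept.
  - task 1 (Research): parent_id=NULL -> NULL
  - task 2 (Optimize): parent_id=1 -> Research
  - task 3 (Train): parent_id=1 -> Research
  - task 4 (Migrate): parent_id=NULL -> NULL
  - task 5 (Audit): parent_id=4 -> Migrate

SQL:
SELECT a.name AS item, b.name AS parent
FROM tasks a
LEFT JOIN tasks b ON a.parent_id = b.id

Result:
item     | parent  
---------+---------
Research | NULL    
Optimize | Research
Train    | Research
Migrate  | NULL    
Audit    | Migrate 


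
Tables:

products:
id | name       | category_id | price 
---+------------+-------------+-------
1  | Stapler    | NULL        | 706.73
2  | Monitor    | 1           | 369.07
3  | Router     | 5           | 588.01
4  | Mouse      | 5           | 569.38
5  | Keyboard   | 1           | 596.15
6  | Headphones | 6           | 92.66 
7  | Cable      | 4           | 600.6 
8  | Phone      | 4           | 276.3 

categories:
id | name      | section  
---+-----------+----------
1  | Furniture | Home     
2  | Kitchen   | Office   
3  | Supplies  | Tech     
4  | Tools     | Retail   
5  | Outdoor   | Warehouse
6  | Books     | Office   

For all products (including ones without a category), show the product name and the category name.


LEFT JOIN keeps every row from products (the left table); where category_id has no match in categories, the category columns become NULL. Walk through each product:
  - product 1 (Stapler): category_id=NULL, no match -> kept with NULL
  - product 2 (Monitor): category_id=1 -> matches Furniture
  - product 3 (Router): category_id=5 -> matches Outdoor
  - product 4 (Mouse): category_id=5 -> matches Outdoor
  - product 5 (Keyboard): category_id=1 -> matches Furniture
  - product 6 (Headphones): category_id=6 -> matches Books
  - product 7 (Cable): category_id=4 -> matches Tools
  - product 8 (Phone): category_id=4 -> matches Tools
All 8 rows appear; 1 has NULL category.

SQL:
SELECT a.name, b.name AS category
FROM products a
LEFT JOIN categories b ON a.category_id = b.id

Result:
name       | category 
-----------+----------
Stapler    | NULL     
Monitor    | Furniture
Router     | Outdoor  
Mouse      | Outdoor  
Keyboard   | Furniture
Headphones | Books    
Cable      | Tools    
Phone      | Tools    


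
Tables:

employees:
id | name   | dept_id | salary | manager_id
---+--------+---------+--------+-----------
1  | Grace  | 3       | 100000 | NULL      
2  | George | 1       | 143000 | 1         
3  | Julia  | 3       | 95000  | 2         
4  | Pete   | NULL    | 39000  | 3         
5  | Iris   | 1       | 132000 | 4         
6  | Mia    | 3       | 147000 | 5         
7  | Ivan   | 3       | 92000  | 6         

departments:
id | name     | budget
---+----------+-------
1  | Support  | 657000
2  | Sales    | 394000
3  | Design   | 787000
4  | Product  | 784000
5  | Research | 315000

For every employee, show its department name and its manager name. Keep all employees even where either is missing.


Two LEFT JOINs from the same base table employees: one to departments via dept_id, one to employees itself via manager_id. Both are LEFT so every employee is preserved.
Match against departments:
  - employee 1 (Grace): dept_id=3 -> matches Design
  - employee 2 (George): dept_id=1 -> matches Support
  - employee 3 (Julia): dept_id=3 -> matches Design
  - employee 4 (Pete): dept_id=NULL, no match -> kept with NULL
  - employee 5 (Iris): dept_id=1 -> matches Support
  - employee 6 (Mia): dept_id=3 -> matches Design
  - employee 7 (Ivan): dept_id=3 -> matches Design
Match against employees (self):
  - employee 1 (Grace): manager_id=NULL -> NULL
  - employee 2 (George): manager_id=1 -> Grace
  - employee 3 (Julia): manager_id=2 -> George
  - employee 4 (Pete): manager_id=3 -> Julia
  - employee 5 (Iris): manager_id=4 -> Pete
  - employee 6 (Mia): manager_id=5 -> Iris
  - employee 7 (Ivan): manager_id=6 -> Mia

SQL:
SELECT a.name, b.name AS department, c.name AS manager
FROM employees a
LEFT JOIN departments b ON a.dept_id = b.id
LEFT JOIN employees c ON a.manager_id = c.id

Result:
name   | department | manager
-------+------------+--------
Grace  | Design     | NULL   
George | Support    | Grace  
Julia  | Design     | George 
Pete   | NULL       | Julia  
Iris   | Support    | Pete   
Mia    | Design     | Iris   
Ivan   | Design     | Mia    


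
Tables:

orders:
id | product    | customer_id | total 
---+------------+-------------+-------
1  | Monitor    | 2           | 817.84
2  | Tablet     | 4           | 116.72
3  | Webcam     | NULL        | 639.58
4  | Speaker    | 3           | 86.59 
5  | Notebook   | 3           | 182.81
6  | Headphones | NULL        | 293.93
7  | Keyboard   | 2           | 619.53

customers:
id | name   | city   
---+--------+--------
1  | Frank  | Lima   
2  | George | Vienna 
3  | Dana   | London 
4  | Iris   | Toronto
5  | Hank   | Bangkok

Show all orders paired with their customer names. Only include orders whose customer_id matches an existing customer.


INNER JOIN keeps only orders rows whose customer_id matches an id in customers. Walk through each order:
  - order 1 (Monitor): customer_id=2 -> matches George
  - order 2 (Tablet): customer_id=4 -> matches Iris
  - order 3 (Webcam): customer_id=NULL, no match -> dropped
  - order 4 (Speaker): customer_id=3 -> matches Dana
  - order 5 (Notebook): customer_id=3 -> matches Dana
  - order 6 (Headphones): customer_id=NULL, no match -> dropped
  - order 7 (Keyboard): customer_id=2 -> matches George
So 2 of 7 rows are dropped.

SQL:
SELECT a.product, b.name AS customer
FROM orders a
INNER JOIN customers b ON a.customer_id = b.id

Result:
product  | customer
---------+---------
Monitor  | George  
Tablet   | Iris    
Speaker  | Dana    
Notebook | Dana    
Keyboard | George  


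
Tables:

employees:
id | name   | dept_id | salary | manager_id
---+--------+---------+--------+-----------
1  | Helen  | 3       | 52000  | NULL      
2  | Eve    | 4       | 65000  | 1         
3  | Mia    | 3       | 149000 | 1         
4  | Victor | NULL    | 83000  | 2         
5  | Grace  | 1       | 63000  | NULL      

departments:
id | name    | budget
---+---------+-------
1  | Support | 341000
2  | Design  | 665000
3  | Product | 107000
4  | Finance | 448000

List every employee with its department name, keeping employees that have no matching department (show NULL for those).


LEFT JOIN keeps every row from employees (the left table); where dept_id has no match in departments, the department columns become NULL. Walk through each employee:
  - employee 1 (Helen): dept_id=3 -> matches Product
  - employee 2 (Eve): dept_id=4 -> matches Finance
  - employee 3 (Mia): dept_id=3 -> matches Product
  - employee 4 (Victor): dept_id=NULL, no match -> kept with NULL
  - employee 5 (Grace): dept_id=1 -> matches Support
All 5 rows appear; 1 has NULL department.

SQL:
SELECT a.name, b.name AS department
FROM employees a
LEFT JOIN departments b ON a.dept_id = b.id

Result:
name   | department
-------+-----------
Helen  | Product   
Eve    | Finance   
Mia    | Product   
Victor | NULL      
Grace  | Support   
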